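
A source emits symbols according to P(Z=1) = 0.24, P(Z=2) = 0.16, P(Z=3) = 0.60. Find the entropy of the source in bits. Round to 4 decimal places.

H(Z) = −Σ p·log₂ p.
  −(0.24)·log₂(0.24) = 0.49413
  −(0.16)·log₂(0.16) = 0.42302
  −(0.60)·log₂(0.60) = 0.44218
Sum: 0.49413 + 0.42302 + 0.44218 = 1.3593 bits.

1.3593 bits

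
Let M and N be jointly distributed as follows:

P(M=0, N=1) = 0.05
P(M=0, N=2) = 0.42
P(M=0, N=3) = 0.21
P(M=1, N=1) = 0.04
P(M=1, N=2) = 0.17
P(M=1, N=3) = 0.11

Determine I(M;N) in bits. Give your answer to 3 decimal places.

0.007 bits

Marginals: p(M) = (0.6800, 0.3200), p(N) = (0.0900, 0.5900, 0.3200).
I(M;N) = H(M) + H(N) − H(M,N).
H(M) = 0.9044, H(N) = 1.2878, H(M,N) = 2.1852.
I(M;N) = 0.9044 + 1.2878 − 2.1852 = 0.007 bits.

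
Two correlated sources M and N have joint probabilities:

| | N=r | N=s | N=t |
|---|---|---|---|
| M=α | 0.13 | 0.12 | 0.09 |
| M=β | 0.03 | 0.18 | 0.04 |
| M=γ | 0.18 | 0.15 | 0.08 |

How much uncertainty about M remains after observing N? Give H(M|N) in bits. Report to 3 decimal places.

Chain rule: H(M|N) = H(M,N) − H(N).
Marginals: p(M) = (0.3400, 0.2500, 0.4100), p(N) = (0.3400, 0.4500, 0.2100).
H(M,N) = 2.9926 bits; H(N) = 1.5204 bits.
H(M|N) = 2.9926 − 1.5204 = 1.472 bits.

1.472 bits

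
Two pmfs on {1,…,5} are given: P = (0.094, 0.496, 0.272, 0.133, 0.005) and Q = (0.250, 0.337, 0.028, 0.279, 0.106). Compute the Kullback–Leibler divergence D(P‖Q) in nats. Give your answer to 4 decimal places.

0.6044 nats

D(P‖Q) = Σ p·ln(p/q).
  0.094·ln(0.094/0.250) = -0.09195
  0.496·ln(0.496/0.337) = 0.19170
  0.272·ln(0.272/0.028) = 0.61842
  0.133·ln(0.133/0.279) = -0.09853
  0.005·ln(0.005/0.106) = -0.01527
D(P‖Q) = 0.6044 nats.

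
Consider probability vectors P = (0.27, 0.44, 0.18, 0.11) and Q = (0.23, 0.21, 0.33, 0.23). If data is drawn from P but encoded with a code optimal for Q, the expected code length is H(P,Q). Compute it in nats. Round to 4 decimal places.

1.4447 nats

H(P,Q) = −Σ p·ln q.
  −0.27·ln(0.23) = 0.39681
  −0.44·ln(0.21) = 0.68669
  −0.18·ln(0.33) = 0.19956
  −0.11·ln(0.23) = 0.16166
H(P,Q) = 1.4447 nats.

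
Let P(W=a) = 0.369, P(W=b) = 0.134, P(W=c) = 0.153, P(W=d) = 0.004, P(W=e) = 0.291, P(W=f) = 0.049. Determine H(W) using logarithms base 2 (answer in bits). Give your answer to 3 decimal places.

2.097 bits

H(W) = −Σ p·log₂ p.
  −(0.369)·log₂(0.369) = 0.5307
  −(0.134)·log₂(0.134) = 0.3886
  −(0.153)·log₂(0.153) = 0.4144
  −(0.004)·log₂(0.004) = 0.0319
  −(0.291)·log₂(0.291) = 0.5182
  −(0.049)·log₂(0.049) = 0.2132
Sum: 0.5307 + 0.3886 + 0.4144 + 0.0319 + 0.5182 + 0.2132 = 2.097 bits.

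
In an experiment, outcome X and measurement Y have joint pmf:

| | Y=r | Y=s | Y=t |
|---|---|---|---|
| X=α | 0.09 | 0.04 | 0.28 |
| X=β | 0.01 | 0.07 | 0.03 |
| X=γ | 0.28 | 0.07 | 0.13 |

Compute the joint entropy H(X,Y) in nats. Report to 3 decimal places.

H(X,Y) = −Σ p(x,y)·ln p(x,y) over all 9 cells.
  cell (α,r): −0.09·ln0.09 = 0.2167
  cell (α,s): −0.04·ln0.04 = 0.1288
  cell (α,t): −0.28·ln0.28 = 0.3564
  cell (β,r): −0.01·ln0.01 = 0.0461
  cell (β,s): −0.07·ln0.07 = 0.1861
  cell (β,t): −0.03·ln0.03 = 0.1052
  cell (γ,r): −0.28·ln0.28 = 0.3564
  cell (γ,s): −0.07·ln0.07 = 0.1861
  cell (γ,t): −0.13·ln0.13 = 0.2652
Sum = 1.847 nats.

1.847 nats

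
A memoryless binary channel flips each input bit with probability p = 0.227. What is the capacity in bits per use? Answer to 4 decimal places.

Binary symmetric channel: C = 1 − h₂(ε) where h₂ is the binary entropy function.
h₂(0.227) = −0.227·log₂0.227 − 0.773·log₂0.773 = 0.7727.
C = 1 − 0.7727 = 0.2273 bits per channel use.

0.2273 bits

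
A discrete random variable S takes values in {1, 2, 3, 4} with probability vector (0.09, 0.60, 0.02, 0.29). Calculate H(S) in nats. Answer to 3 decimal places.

0.960 nats

H(S) = −Σ p·ln p.
  −(0.09)·ln(0.09) = 0.2167
  −(0.60)·ln(0.60) = 0.3065
  −(0.02)·ln(0.02) = 0.0782
  −(0.29)·ln(0.29) = 0.3590
Sum: 0.2167 + 0.3065 + 0.0782 + 0.3590 = 0.960 nats.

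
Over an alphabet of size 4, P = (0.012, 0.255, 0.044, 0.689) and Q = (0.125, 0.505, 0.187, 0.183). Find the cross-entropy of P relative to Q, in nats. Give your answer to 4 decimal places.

H(P,Q) = −Σ p·ln q.
  −0.012·ln(0.125) = 0.02495
  −0.255·ln(0.505) = 0.17422
  −0.044·ln(0.187) = 0.07377
  −0.689·ln(0.183) = 1.17011
H(P,Q) = 1.4430 nats.

1.4430 nats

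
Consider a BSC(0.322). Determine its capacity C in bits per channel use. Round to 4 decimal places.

Binary symmetric channel: C = 1 − h₂(ε) where h₂ is the binary entropy function.
h₂(0.322) = −0.322·log₂0.322 − 0.678·log₂0.678 = 0.9065.
C = 1 − 0.9065 = 0.0935 bits per channel use.

0.0935 bits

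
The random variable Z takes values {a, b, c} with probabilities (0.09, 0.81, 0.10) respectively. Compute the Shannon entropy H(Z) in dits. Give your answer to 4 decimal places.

H(Z) = −Σ p·log₁₀ p.
  −(0.09)·log₁₀(0.09) = 0.09412
  −(0.81)·log₁₀(0.81) = 0.07413
  −(0.10)·log₁₀(0.10) = 0.10000
Sum: 0.09412 + 0.07413 + 0.10000 = 0.2682 dits.

0.2682 dits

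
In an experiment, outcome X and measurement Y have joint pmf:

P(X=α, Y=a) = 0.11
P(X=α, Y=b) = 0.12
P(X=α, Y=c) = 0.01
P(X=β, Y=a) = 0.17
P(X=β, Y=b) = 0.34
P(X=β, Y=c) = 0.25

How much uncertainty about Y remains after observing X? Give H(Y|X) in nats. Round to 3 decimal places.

Marginals: p(X) = (0.2400, 0.7600), p(Y) = (0.2800, 0.4600, 0.2600).
H(Y|X) = Σ p(X) · H(Y|X=·).
  X=α: p=0.2400, H(Y|X=α) = 0.8366
  X=β: p=0.7600, H(Y|X=β) = 1.0606
Weighted sum = 1.007 nats.

1.007 nats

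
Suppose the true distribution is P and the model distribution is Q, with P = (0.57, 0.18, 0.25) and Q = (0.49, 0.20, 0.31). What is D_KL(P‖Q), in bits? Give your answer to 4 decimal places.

D(P‖Q) = Σ p·log₂(p/q).
  0.57·log₂(0.57/0.49) = 0.12436
  0.18·log₂(0.18/0.20) = -0.02736
  0.25·log₂(0.25/0.31) = -0.07759
D(P‖Q) = 0.0194 bits.

0.0194 bits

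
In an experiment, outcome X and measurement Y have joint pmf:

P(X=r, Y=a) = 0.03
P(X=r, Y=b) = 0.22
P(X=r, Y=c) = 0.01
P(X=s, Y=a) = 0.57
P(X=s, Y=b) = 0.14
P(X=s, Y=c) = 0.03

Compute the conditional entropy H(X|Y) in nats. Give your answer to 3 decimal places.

0.382 nats

Chain rule: H(X|Y) = H(X,Y) − H(Y).
Marginals: p(X) = (0.2600, 0.7400), p(Y) = (0.6000, 0.3600, 0.0400).
H(X,Y) = 1.1852 nats; H(Y) = 0.8030 nats.
H(X|Y) = 1.1852 − 0.8030 = 0.382 nats.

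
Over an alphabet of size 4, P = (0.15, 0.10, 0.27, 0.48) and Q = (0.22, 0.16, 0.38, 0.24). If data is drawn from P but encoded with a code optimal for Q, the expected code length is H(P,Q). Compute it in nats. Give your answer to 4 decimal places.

1.3566 nats

H(P,Q) = −Σ p·ln q.
  −0.15·ln(0.22) = 0.22712
  −0.10·ln(0.16) = 0.18326
  −0.27·ln(0.38) = 0.26125
  −0.48·ln(0.24) = 0.68502
H(P,Q) = 1.3566 nats.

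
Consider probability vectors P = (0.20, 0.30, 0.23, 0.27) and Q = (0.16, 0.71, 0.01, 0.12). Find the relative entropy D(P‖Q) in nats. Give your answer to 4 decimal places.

0.7263 nats

D(P‖Q) = Σ p·ln(p/q).
  0.20·ln(0.20/0.16) = 0.04463
  0.30·ln(0.30/0.71) = -0.25844
  0.23·ln(0.23/0.01) = 0.72116
  0.27·ln(0.27/0.12) = 0.21895
D(P‖Q) = 0.7263 nats.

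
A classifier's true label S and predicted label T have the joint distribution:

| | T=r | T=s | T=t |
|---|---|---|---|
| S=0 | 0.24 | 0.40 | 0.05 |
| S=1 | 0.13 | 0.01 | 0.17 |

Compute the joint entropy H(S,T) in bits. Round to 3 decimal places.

2.123 bits

H(S,T) = −Σ p(x,y)·log₂ p(x,y) over all 6 cells.
  cell (0,r): −0.24·log₂0.24 = 0.4941
  cell (0,s): −0.40·log₂0.40 = 0.5288
  cell (0,t): −0.05·log₂0.05 = 0.2161
  cell (1,r): −0.13·log₂0.13 = 0.3826
  cell (1,s): −0.01·log₂0.01 = 0.0664
  cell (1,t): −0.17·log₂0.17 = 0.4346
Sum = 2.123 bits.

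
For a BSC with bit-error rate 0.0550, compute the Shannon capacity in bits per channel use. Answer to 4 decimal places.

Binary symmetric channel: C = 1 − h₂(ε) where h₂ is the binary entropy function.
h₂(0.0550) = −0.0550·log₂0.0550 − 0.9450·log₂0.9450 = 0.3073.
C = 1 − 0.3073 = 0.6927 bits per channel use.

0.6927 bits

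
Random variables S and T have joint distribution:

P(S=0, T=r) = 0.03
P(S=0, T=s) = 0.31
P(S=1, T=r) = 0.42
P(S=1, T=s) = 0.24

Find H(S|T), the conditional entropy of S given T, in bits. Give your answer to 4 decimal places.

0.7026 bits

Marginals: p(S) = (0.3400, 0.6600), p(T) = (0.4500, 0.5500).
H(S|T) = Σ p(T) · H(S|T=·).
  T=r: p=0.4500, H(S|T=r) = 0.3534
  T=s: p=0.5500, H(S|T=s) = 0.9883
Weighted sum = 0.7026 bits.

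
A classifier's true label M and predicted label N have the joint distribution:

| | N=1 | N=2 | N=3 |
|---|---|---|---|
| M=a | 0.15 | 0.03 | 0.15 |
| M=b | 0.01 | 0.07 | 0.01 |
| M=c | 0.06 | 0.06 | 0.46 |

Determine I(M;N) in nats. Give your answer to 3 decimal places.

0.174 nats

Marginals: p(M) = (0.3300, 0.0900, 0.5800), p(N) = (0.2200, 0.1600, 0.6200).
I(M;N) = Σ p(x,y)·ln[p(x,y)/(p(x)p(y))].
  (a,1): 0.15·ln(2.0661) = 0.1089
  (a,2): 0.03·ln(0.5682) = -0.0170
  (a,3): 0.15·ln(0.7331) = -0.0466
  (b,1): 0.01·ln(0.5051) = -0.0068
  (b,2): 0.07·ln(4.8611) = 0.1107
  (b,3): 0.01·ln(0.1792) = -0.0172
  (c,1): 0.06·ln(0.4702) = -0.0453
  (c,2): 0.06·ln(0.6466) = -0.0262
  (c,3): 0.46·ln(1.2792) = 0.1133
Sum = 0.174 nats.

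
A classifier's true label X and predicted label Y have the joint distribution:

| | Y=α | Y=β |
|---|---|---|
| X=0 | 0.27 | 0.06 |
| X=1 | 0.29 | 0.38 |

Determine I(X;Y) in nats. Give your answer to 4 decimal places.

0.0711 nats

Marginals: p(X) = (0.3300, 0.6700), p(Y) = (0.5600, 0.4400).
I(X;Y) = Σ p(x,y)·ln[p(x,y)/(p(x)p(y))].
  (0,α): 0.27·ln(1.4610) = 0.10237
  (0,β): 0.06·ln(0.4132) = -0.05303
  (1,α): 0.29·ln(0.7729) = -0.07470
  (1,β): 0.38·ln(1.2890) = 0.09647
Sum = 0.0711 nats.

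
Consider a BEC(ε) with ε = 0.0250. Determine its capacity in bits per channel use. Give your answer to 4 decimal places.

Binary erasure channel: capacity C = 1 − ε.
C = 1 − 0.0250 = 0.9750 bits per channel use.

0.9750 bits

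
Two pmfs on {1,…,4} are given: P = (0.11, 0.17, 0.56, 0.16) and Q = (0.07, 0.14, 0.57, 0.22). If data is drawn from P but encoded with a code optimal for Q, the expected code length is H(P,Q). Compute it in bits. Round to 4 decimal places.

1.7079 bits

H(P,Q) = −Σ p·log₂ q.
  −0.11·log₂(0.07) = 0.42202
  −0.17·log₂(0.14) = 0.48221
  −0.56·log₂(0.57) = 0.45414
  −0.16·log₂(0.22) = 0.34951
H(P,Q) = 1.7079 bits.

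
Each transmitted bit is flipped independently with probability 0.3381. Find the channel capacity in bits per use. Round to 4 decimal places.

0.0770 bits

Binary symmetric channel: C = 1 − h₂(ε) where h₂ is the binary entropy function.
h₂(0.3381) = −0.3381·log₂0.3381 − 0.6619·log₂0.6619 = 0.9230.
C = 1 − 0.9230 = 0.0770 bits per channel use.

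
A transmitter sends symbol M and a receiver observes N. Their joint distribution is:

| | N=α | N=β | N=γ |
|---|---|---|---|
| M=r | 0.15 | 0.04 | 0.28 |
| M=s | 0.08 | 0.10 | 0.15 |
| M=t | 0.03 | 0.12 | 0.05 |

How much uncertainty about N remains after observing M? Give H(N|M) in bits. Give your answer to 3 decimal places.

1.376 bits

Chain rule: H(N|M) = H(M,N) − H(M).
Marginals: p(M) = (0.4700, 0.3300, 0.2000), p(N) = (0.2600, 0.2600, 0.4800).
H(M,N) = 2.8797 bits; H(M) = 1.5042 bits.
H(N|M) = 2.8797 − 1.5042 = 1.376 bits.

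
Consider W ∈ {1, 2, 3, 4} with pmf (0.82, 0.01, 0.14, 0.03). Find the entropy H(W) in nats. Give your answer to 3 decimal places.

0.589 nats

H(W) = −Σ p·ln p.
  −(0.82)·ln(0.82) = 0.1627
  −(0.01)·ln(0.01) = 0.0461
  −(0.14)·ln(0.14) = 0.2753
  −(0.03)·ln(0.03) = 0.1052
Sum: 0.1627 + 0.0461 + 0.2753 + 0.1052 = 0.589 nats.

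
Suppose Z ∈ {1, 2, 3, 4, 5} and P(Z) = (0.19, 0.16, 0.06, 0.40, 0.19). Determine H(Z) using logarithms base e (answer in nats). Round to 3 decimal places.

H(Z) = −Σ p·ln p.
  −(0.19)·ln(0.19) = 0.3155
  −(0.16)·ln(0.16) = 0.2932
  −(0.06)·ln(0.06) = 0.1688
  −(0.40)·ln(0.40) = 0.3665
  −(0.19)·ln(0.19) = 0.3155
Sum: 0.3155 + 0.2932 + 0.1688 + 0.3665 + 0.3155 = 1.460 nats.

1.460 nats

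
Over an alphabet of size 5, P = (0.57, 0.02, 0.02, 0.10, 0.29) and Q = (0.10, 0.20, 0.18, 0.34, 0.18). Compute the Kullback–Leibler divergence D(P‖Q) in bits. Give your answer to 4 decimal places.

D(P‖Q) = Σ p·log₂(p/q).
  0.57·log₂(0.57/0.10) = 1.43125
  0.02·log₂(0.02/0.20) = -0.06644
  0.02·log₂(0.02/0.18) = -0.06340
  0.10·log₂(0.10/0.34) = -0.17655
  0.29·log₂(0.29/0.18) = 0.19954
D(P‖Q) = 1.3244 bits.

1.3244 bits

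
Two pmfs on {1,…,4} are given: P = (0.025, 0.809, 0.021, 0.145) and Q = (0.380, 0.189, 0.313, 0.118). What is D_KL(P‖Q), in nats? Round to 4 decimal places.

1.0814 nats

D(P‖Q) = Σ p·ln(p/q).
  0.025·ln(0.025/0.380) = -0.06803
  0.809·ln(0.809/0.189) = 1.17633
  0.021·ln(0.021/0.313) = -0.05674
  0.145·ln(0.145/0.118) = 0.02988
D(P‖Q) = 1.0814 nats.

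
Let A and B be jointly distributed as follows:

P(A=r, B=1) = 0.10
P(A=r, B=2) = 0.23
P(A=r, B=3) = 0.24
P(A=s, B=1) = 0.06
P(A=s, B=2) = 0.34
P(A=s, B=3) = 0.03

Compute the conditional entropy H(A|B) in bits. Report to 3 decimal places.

0.843 bits

Chain rule: H(A|B) = H(A,B) − H(B).
Marginals: p(A) = (0.5700, 0.4300), p(B) = (0.1600, 0.5700, 0.2700).
H(A,B) = 2.2385 bits; H(B) = 1.3953 bits.
H(A|B) = 2.2385 − 1.3953 = 0.843 bits.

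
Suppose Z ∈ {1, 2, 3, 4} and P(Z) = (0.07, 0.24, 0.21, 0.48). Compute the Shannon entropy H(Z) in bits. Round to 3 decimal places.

H(Z) = −Σ p·log₂ p.
  −(0.07)·log₂(0.07) = 0.2686
  −(0.24)·log₂(0.24) = 0.4941
  −(0.21)·log₂(0.21) = 0.4728
  −(0.48)·log₂(0.48) = 0.5083
Sum: 0.2686 + 0.4941 + 0.4728 + 0.5083 = 1.744 bits.

1.744 bits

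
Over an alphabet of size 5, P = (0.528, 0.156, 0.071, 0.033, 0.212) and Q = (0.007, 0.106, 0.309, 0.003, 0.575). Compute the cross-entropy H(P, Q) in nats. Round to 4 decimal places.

H(P,Q) = −Σ p·ln q.
  −0.528·ln(0.007) = 2.61985
  −0.156·ln(0.106) = 0.35011
  −0.071·ln(0.309) = 0.08338
  −0.033·ln(0.003) = 0.19170
  −0.212·ln(0.575) = 0.11732
H(P,Q) = 3.3624 nats.

3.3624 nats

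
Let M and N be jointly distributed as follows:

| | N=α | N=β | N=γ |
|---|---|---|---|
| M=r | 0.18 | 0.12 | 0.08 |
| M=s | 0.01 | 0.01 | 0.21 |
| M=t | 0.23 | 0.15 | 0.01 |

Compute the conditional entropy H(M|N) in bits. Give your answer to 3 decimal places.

Marginals: p(M) = (0.3800, 0.2300, 0.3900), p(N) = (0.4200, 0.2800, 0.3000).
H(M|N) = Σ p(N) · H(M|N=·).
  N=α: p=0.4200, H(M|N=α) = 1.1280
  N=β: p=0.2800, H(M|N=β) = 1.1780
  N=γ: p=0.3000, H(M|N=γ) = 1.0323
Weighted sum = 1.113 bits.

1.113 bits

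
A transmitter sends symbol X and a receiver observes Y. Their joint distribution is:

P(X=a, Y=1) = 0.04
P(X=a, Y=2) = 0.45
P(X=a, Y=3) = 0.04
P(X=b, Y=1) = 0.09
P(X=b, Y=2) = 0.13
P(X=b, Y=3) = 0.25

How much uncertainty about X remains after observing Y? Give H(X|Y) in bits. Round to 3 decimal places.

Chain rule: H(X|Y) = H(X,Y) − H(Y).
Marginals: p(X) = (0.5300, 0.4700), p(Y) = (0.1300, 0.5800, 0.2900).
H(X,Y) = 2.0852 bits; H(Y) = 1.3564 bits.
H(X|Y) = 2.0852 − 1.3564 = 0.729 bits.

0.729 bits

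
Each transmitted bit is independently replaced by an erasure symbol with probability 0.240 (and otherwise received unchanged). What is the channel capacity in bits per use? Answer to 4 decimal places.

0.7600 bits

Binary erasure channel: capacity C = 1 − ε.
C = 1 − 0.240 = 0.7600 bits per channel use.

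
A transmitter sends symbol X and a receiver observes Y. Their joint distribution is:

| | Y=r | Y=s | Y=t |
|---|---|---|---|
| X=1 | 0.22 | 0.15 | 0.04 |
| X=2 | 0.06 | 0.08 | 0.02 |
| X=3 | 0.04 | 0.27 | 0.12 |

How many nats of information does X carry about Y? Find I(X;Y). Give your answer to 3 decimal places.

0.109 nats

Marginals: p(X) = (0.4100, 0.1600, 0.4300), p(Y) = (0.3200, 0.5000, 0.1800).
I(X;Y) = Σ p(x,y)·ln[p(x,y)/(p(x)p(y))].
  (1,r): 0.22·ln(1.6768) = 0.1137
  (1,s): 0.15·ln(0.7317) = -0.0469
  (1,t): 0.04·ln(0.5420) = -0.0245
  (2,r): 0.06·ln(1.1719) = 0.0095
  (2,s): 0.08·ln(1.0000) = 0.0000
  (2,t): 0.02·ln(0.6944) = -0.0073
  (3,r): 0.04·ln(0.2907) = -0.0494
  (3,s): 0.27·ln(1.2558) = 0.0615
  (3,t): 0.12·ln(1.5504) = 0.0526
Sum = 0.109 nats.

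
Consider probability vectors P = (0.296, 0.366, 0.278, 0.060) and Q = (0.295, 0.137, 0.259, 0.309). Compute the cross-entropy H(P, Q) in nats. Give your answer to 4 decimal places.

H(P,Q) = −Σ p·ln q.
  −0.296·ln(0.295) = 0.36135
  −0.366·ln(0.137) = 0.72753
  −0.278·ln(0.259) = 0.37556
  −0.060·ln(0.309) = 0.07046
H(P,Q) = 1.5349 nats.

1.5349 nats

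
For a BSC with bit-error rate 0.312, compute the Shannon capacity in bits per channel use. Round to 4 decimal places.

Binary symmetric channel: C = 1 − h₂(ε) where h₂ is the binary entropy function.
h₂(0.312) = −0.312·log₂0.312 − 0.688·log₂0.688 = 0.8955.
C = 1 − 0.8955 = 0.1045 bits per channel use.

0.1045 bits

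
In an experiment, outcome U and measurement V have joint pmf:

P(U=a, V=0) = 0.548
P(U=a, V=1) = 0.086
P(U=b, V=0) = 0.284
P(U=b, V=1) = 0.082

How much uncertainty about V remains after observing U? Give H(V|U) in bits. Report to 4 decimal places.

0.6440 bits

Marginals: p(U) = (0.6340, 0.3660), p(V) = (0.8320, 0.1680).
H(V|U) = Σ p(U) · H(V|U=·).
  U=a: p=0.6340, H(V|U=a) = 0.5727
  U=b: p=0.3660, H(V|U=b) = 0.7675
Weighted sum = 0.6440 bits.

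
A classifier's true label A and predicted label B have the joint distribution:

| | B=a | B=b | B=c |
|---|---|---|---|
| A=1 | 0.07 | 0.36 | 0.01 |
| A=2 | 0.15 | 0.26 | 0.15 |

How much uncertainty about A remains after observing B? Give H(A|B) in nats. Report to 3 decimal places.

Marginals: p(A) = (0.4400, 0.5600), p(B) = (0.2200, 0.6200, 0.1600).
H(A|B) = Σ p(B) · H(A|B=·).
  B=a: p=0.2200, H(A|B=a) = 0.6255
  B=b: p=0.6200, H(A|B=b) = 0.6801
  B=c: p=0.1600, H(A|B=c) = 0.2338
Weighted sum = 0.597 nats.

0.597 nats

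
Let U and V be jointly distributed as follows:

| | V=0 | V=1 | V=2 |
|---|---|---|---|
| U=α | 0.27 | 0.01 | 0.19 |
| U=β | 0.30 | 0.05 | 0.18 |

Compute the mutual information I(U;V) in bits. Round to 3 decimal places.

0.020 bits

Marginals: p(U) = (0.4700, 0.5300), p(V) = (0.5700, 0.0600, 0.3700).
I(U;V) = H(U) + H(V) − H(U,V).
H(U) = 0.9974, H(V) = 1.2365, H(U,V) = 2.2142.
I(U;V) = 0.9974 + 1.2365 − 2.2142 = 0.020 bits.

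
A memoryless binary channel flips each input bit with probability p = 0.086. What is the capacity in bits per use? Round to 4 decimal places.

0.5770 bits

Binary symmetric channel: C = 1 − h₂(ε) where h₂ is the binary entropy function.
h₂(0.086) = −0.086·log₂0.086 − 0.914·log₂0.914 = 0.4230.
C = 1 − 0.4230 = 0.5770 bits per channel use.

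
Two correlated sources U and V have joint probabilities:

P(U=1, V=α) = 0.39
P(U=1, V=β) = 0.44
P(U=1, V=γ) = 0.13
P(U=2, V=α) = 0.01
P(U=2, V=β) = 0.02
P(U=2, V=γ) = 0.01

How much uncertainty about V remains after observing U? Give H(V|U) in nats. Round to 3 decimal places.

Chain rule: H(V|U) = H(U,V) − H(U).
Marginals: p(U) = (0.9600, 0.0400), p(V) = (0.4000, 0.4600, 0.1400).
H(U,V) = 1.1640 nats; H(U) = 0.1679 nats.
H(V|U) = 1.1640 − 0.1679 = 0.996 nats.

0.996 nats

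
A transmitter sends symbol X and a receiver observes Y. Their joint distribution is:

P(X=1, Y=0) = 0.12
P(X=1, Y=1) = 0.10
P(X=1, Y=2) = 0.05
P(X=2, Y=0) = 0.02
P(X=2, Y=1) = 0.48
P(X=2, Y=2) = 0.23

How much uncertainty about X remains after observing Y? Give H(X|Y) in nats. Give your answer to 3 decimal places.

Chain rule: H(X|Y) = H(X,Y) − H(Y).
Marginals: p(X) = (0.2700, 0.7300), p(Y) = (0.1400, 0.5800, 0.2800).
H(X,Y) = 1.4030 nats; H(Y) = 0.9476 nats.
H(X|Y) = 1.4030 − 0.9476 = 0.455 nats.

0.455 nats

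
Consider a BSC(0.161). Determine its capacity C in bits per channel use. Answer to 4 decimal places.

0.3633 bits

Binary symmetric channel: C = 1 − h₂(ε) where h₂ is the binary entropy function.
h₂(0.161) = −0.161·log₂0.161 − 0.839·log₂0.839 = 0.6367.
C = 1 − 0.6367 = 0.3633 bits per channel use.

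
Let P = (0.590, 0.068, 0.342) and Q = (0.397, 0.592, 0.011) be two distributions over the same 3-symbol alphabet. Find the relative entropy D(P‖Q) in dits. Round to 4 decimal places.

D(P‖Q) = Σ p·log₁₀(p/q).
  0.590·log₁₀(0.590/0.397) = 0.10152
  0.068·log₁₀(0.068/0.592) = -0.06391
  0.342·log₁₀(0.342/0.011) = 0.51048
D(P‖Q) = 0.5481 dits.

0.5481 dits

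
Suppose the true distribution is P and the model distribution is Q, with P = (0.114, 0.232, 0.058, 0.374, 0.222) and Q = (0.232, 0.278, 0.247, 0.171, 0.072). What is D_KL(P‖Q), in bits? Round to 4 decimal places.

D(P‖Q) = Σ p·log₂(p/q).
  0.114·log₂(0.114/0.232) = -0.11686
  0.232·log₂(0.232/0.278) = -0.06054
  0.058·log₂(0.058/0.247) = -0.12124
  0.374·log₂(0.374/0.171) = 0.42226
  0.222·log₂(0.222/0.072) = 0.36064
D(P‖Q) = 0.4843 bits.

0.4843 bits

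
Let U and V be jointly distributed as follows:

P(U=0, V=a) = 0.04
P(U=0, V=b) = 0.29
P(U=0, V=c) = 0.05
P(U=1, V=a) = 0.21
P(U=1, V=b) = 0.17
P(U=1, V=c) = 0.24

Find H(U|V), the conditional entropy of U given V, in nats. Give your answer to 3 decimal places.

0.546 nats

Chain rule: H(U|V) = H(U,V) − H(V).
Marginals: p(U) = (0.3800, 0.6200), p(V) = (0.2500, 0.4600, 0.2900).
H(U,V) = 1.6090 nats; H(V) = 1.0628 nats.
H(U|V) = 1.6090 − 1.0628 = 0.546 nats.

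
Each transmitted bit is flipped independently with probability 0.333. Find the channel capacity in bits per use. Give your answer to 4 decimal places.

Binary symmetric channel: C = 1 − h₂(ε) where h₂ is the binary entropy function.
h₂(0.333) = −0.333·log₂0.333 − 0.667·log₂0.667 = 0.9180.
C = 1 − 0.9180 = 0.0820 bits per channel use.

0.0820 bits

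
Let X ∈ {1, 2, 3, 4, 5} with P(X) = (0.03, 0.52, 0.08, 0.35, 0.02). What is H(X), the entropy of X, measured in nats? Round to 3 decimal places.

1.093 nats

H(X) = −Σ p·ln p.
  −(0.03)·ln(0.03) = 0.1052
  −(0.52)·ln(0.52) = 0.3400
  −(0.08)·ln(0.08) = 0.2021
  −(0.35)·ln(0.35) = 0.3674
  −(0.02)·ln(0.02) = 0.0782
Sum: 0.1052 + 0.3400 + 0.2021 + 0.3674 + 0.0782 = 1.093 nats.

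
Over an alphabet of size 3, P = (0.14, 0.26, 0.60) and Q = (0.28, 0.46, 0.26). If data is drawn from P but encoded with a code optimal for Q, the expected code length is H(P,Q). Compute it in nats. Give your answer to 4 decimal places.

H(P,Q) = −Σ p·ln q.
  −0.14·ln(0.28) = 0.17822
  −0.26·ln(0.46) = 0.20190
  −0.60·ln(0.26) = 0.80824
H(P,Q) = 1.1884 nats.

1.1884 nats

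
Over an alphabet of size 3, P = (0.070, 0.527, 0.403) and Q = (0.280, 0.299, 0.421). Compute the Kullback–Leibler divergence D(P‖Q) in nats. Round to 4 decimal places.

D(P‖Q) = Σ p·ln(p/q).
  0.070·ln(0.070/0.280) = -0.09704
  0.527·ln(0.527/0.299) = 0.29868
  0.403·ln(0.403/0.421) = -0.01761
D(P‖Q) = 0.1840 nats.

0.1840 nats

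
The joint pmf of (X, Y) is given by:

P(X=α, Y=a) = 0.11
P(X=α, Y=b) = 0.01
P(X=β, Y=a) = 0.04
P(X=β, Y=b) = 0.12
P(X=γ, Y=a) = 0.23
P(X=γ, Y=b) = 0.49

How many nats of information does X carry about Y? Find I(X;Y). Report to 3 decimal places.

Marginals: p(X) = (0.1200, 0.1600, 0.7200), p(Y) = (0.3800, 0.6200).
I(X;Y) = H(X) + H(Y) − H(X,Y).
H(X) = 0.7842, H(Y) = 0.6641, H(X,Y) = 1.3596.
I(X;Y) = 0.7842 + 0.6641 − 1.3596 = 0.089 nats.

0.089 nats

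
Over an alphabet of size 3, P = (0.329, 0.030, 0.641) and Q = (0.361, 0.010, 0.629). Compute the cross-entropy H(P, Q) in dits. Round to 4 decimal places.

H(P,Q) = −Σ p·log₁₀ q.
  −0.329·log₁₀(0.361) = 0.14558
  −0.030·log₁₀(0.010) = 0.06000
  −0.641·log₁₀(0.629) = 0.12906
H(P,Q) = 0.3346 dits.

0.3346 dits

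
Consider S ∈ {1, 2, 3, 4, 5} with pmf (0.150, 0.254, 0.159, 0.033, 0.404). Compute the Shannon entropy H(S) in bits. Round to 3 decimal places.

2.025 bits

H(S) = −Σ p·log₂ p.
  −(0.150)·log₂(0.150) = 0.4105
  −(0.254)·log₂(0.254) = 0.5022
  −(0.159)·log₂(0.159) = 0.4218
  −(0.033)·log₂(0.033) = 0.1624
  −(0.404)·log₂(0.404) = 0.5283
Sum: 0.4105 + 0.5022 + 0.4218 + 0.1624 + 0.5283 = 2.025 bits.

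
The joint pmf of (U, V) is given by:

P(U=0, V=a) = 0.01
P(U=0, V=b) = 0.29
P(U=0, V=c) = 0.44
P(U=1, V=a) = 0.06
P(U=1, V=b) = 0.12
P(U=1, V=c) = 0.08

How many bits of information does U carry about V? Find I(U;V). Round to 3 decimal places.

0.106 bits

Marginals: p(U) = (0.7400, 0.2600), p(V) = (0.0700, 0.4100, 0.5200).
I(U;V) = H(U) + H(V) − H(U,V).
H(U) = 0.8267, H(V) = 1.2865, H(U,V) = 2.0076.
I(U;V) = 0.8267 + 1.2865 − 2.0076 = 0.106 bits.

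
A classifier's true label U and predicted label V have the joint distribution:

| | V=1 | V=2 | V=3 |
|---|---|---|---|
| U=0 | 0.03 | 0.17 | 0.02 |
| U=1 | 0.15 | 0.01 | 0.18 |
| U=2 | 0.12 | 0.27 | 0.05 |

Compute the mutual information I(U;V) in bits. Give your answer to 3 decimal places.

0.356 bits

Marginals: p(U) = (0.2200, 0.3400, 0.4400), p(V) = (0.3000, 0.4500, 0.2500).
I(U;V) = Σ p(x,y)·log₂[p(x,y)/(p(x)p(y))].
  (0,1): 0.03·log₂(0.4545) = -0.0341
  (0,2): 0.17·log₂(1.7172) = 0.1326
  (0,3): 0.02·log₂(0.3636) = -0.0292
  (1,1): 0.15·log₂(1.4706) = 0.0835
  (1,2): 0.01·log₂(0.0654) = -0.0394
  (1,3): 0.18·log₂(2.1176) = 0.1948
  (2,1): 0.12·log₂(0.9091) = -0.0165
  (2,2): 0.27·log₂(1.3636) = 0.1208
  (2,3): 0.05·log₂(0.4545) = -0.0569
Sum = 0.356 bits.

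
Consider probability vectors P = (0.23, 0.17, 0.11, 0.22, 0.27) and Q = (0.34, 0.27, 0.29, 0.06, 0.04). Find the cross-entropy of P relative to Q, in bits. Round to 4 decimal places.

3.0223 bits

H(P,Q) = −Σ p·log₂ q.
  −0.23·log₂(0.34) = 0.35797
  −0.17·log₂(0.27) = 0.32112
  −0.11·log₂(0.29) = 0.19645
  −0.22·log₂(0.06) = 0.89296
  −0.27·log₂(0.04) = 1.25384
H(P,Q) = 3.0223 bits.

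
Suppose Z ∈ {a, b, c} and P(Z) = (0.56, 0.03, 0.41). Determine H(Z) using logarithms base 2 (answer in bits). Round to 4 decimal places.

H(Z) = −Σ p·log₂ p.
  −(0.56)·log₂(0.56) = 0.46844
  −(0.03)·log₂(0.03) = 0.15177
  −(0.41)·log₂(0.41) = 0.52738
Sum: 0.46844 + 0.15177 + 0.52738 = 1.1476 bits.

1.1476 bits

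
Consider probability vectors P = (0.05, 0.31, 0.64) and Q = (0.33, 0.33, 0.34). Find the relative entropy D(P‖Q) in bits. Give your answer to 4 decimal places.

D(P‖Q) = Σ p·log₂(p/q).
  0.05·log₂(0.05/0.33) = -0.13612
  0.31·log₂(0.31/0.33) = -0.02796
  0.64·log₂(0.64/0.34) = 0.58402
D(P‖Q) = 0.4199 bits.

0.4199 bits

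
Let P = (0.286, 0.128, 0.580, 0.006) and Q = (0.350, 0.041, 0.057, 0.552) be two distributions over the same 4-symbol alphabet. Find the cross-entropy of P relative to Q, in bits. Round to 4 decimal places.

H(P,Q) = −Σ p·log₂ q.
  −0.286·log₂(0.350) = 0.43317
  −0.128·log₂(0.041) = 0.58985
  −0.580·log₂(0.057) = 2.39708
  −0.006·log₂(0.552) = 0.00514
H(P,Q) = 3.4252 bits.

3.4252 bits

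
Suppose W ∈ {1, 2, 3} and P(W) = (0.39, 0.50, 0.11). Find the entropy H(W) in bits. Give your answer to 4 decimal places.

1.3801 bits

H(W) = −Σ p·log₂ p.
  −(0.39)·log₂(0.39) = 0.52980
  −(0.50)·log₂(0.50) = 0.50000
  −(0.11)·log₂(0.11) = 0.35029
Sum: 0.52980 + 0.50000 + 0.35029 = 1.3801 bits.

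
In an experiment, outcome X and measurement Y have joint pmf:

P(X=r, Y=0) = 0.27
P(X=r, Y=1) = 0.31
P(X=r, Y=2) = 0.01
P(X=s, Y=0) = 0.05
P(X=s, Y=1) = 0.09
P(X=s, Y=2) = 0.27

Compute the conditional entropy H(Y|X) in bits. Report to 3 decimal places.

Marginals: p(X) = (0.5900, 0.4100), p(Y) = (0.3200, 0.4000, 0.2800).
H(Y|X) = Σ p(X) · H(Y|X=·).
  X=r: p=0.5900, H(Y|X=r) = 1.1036
  X=s: p=0.4100, H(Y|X=s) = 1.2473
Weighted sum = 1.163 bits.

1.163 bits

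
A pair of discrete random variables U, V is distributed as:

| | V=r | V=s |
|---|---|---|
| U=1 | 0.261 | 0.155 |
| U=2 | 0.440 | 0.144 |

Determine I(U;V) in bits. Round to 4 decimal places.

0.0132 bits

Marginals: p(U) = (0.4160, 0.5840), p(V) = (0.7010, 0.2990).
I(U;V) = Σ p(x,y)·log₂[p(x,y)/(p(x)p(y))].
  (1,r): 0.261·log₂(0.8950) = -0.04177
  (1,s): 0.155·log₂(1.2461) = 0.04921
  (2,r): 0.440·log₂(1.0748) = 0.04578
  (2,s): 0.144·log₂(0.8247) = -0.04005
Sum = 0.0132 bits.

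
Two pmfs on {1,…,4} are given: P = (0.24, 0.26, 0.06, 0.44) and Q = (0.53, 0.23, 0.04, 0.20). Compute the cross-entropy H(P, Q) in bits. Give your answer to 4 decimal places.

2.0714 bits

H(P,Q) = −Σ p·log₂ q.
  −0.24·log₂(0.53) = 0.21982
  −0.26·log₂(0.23) = 0.55128
  −0.06·log₂(0.04) = 0.27863
  −0.44·log₂(0.20) = 1.02165
H(P,Q) = 2.0714 bits.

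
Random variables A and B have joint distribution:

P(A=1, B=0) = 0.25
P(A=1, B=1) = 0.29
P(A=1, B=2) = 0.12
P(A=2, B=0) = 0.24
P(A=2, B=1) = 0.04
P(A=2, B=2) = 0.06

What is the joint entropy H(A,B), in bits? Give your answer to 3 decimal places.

H(A,B) = −Σ p(x,y)·log₂ p(x,y) over all 6 cells.
  cell (1,0): −0.25·log₂0.25 = 0.5000
  cell (1,1): −0.29·log₂0.29 = 0.5179
  cell (1,2): −0.12·log₂0.12 = 0.3671
  cell (2,0): −0.24·log₂0.24 = 0.4941
  cell (2,1): −0.04·log₂0.04 = 0.1858
  cell (2,2): −0.06·log₂0.06 = 0.2435
Sum = 2.308 bits.

2.308 bits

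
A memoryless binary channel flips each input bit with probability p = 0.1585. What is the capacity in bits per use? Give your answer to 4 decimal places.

Binary symmetric channel: C = 1 − h₂(ε) where h₂ is the binary entropy function.
h₂(0.1585) = −0.1585·log₂0.1585 − 0.8415·log₂0.8415 = 0.6307.
C = 1 − 0.6307 = 0.3693 bits per channel use.

0.3693 bits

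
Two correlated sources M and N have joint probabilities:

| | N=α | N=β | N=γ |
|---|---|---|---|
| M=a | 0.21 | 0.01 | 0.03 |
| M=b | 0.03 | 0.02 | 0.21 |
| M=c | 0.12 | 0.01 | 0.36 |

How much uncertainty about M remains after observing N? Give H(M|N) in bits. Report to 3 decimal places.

Marginals: p(M) = (0.2500, 0.2600, 0.4900), p(N) = (0.3600, 0.0400, 0.6000).
H(M|N) = Σ p(N) · H(M|N=·).
  N=α: p=0.3600, H(M|N=α) = 1.2807
  N=β: p=0.0400, H(M|N=β) = 1.5000
  N=γ: p=0.6000, H(M|N=γ) = 1.1884
Weighted sum = 1.234 bits.

1.234 bits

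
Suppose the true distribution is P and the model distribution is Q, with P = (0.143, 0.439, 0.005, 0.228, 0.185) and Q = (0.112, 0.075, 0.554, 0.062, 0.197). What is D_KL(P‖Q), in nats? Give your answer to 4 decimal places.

1.0724 nats

D(P‖Q) = Σ p·ln(p/q).
  0.143·ln(0.143/0.112) = 0.03494
  0.439·ln(0.439/0.075) = 0.77572
  0.005·ln(0.005/0.554) = -0.02354
  0.228·ln(0.228/0.062) = 0.29690
  0.185·ln(0.185/0.197) = -0.01163
D(P‖Q) = 1.0724 nats.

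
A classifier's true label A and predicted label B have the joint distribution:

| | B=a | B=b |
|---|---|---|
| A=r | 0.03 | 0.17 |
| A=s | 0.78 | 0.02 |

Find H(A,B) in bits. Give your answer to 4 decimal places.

H(A,B) = −Σ p(x,y)·log₂ p(x,y) over all 4 cells.
  cell (r,a): −0.03·log₂0.03 = 0.15177
  cell (r,b): −0.17·log₂0.17 = 0.43459
  cell (s,a): −0.78·log₂0.78 = 0.27959
  cell (s,b): −0.02·log₂0.02 = 0.11288
Sum = 0.9788 bits.

0.9788 bits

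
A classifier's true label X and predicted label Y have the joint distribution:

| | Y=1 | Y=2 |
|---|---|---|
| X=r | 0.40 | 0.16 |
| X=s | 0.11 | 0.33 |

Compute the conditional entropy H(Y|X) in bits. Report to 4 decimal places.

Marginals: p(X) = (0.5600, 0.4400), p(Y) = (0.5100, 0.4900).
H(Y|X) = Σ p(X) · H(Y|X=·).
  X=r: p=0.5600, H(Y|X=r) = 0.8631
  X=s: p=0.4400, H(Y|X=s) = 0.8113
Weighted sum = 0.8403 bits.

0.8403 bits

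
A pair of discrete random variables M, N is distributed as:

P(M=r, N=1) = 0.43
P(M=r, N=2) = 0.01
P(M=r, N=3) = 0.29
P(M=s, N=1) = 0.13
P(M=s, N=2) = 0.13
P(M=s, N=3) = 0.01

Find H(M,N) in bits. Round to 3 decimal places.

1.940 bits

H(M,N) = −Σ p(x,y)·log₂ p(x,y) over all 6 cells.
  cell (r,1): −0.43·log₂0.43 = 0.5236
  cell (r,2): −0.01·log₂0.01 = 0.0664
  cell (r,3): −0.29·log₂0.29 = 0.5179
  cell (s,1): −0.13·log₂0.13 = 0.3826
  cell (s,2): −0.13·log₂0.13 = 0.3826
  cell (s,3): −0.01·log₂0.01 = 0.0664
Sum = 1.940 bits.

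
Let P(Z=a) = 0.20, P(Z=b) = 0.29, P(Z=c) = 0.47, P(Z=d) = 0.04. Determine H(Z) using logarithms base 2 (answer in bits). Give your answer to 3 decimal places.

1.680 bits

H(Z) = −Σ p·log₂ p.
  −(0.20)·log₂(0.20) = 0.4644
  −(0.29)·log₂(0.29) = 0.5179
  −(0.47)·log₂(0.47) = 0.5120
  −(0.04)·log₂(0.04) = 0.1858
Sum: 0.4644 + 0.5179 + 0.5120 + 0.1858 = 1.680 bits.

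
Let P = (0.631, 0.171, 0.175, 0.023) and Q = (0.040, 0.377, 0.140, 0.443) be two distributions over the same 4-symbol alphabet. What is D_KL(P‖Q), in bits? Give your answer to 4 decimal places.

2.2743 bits

D(P‖Q) = Σ p·log₂(p/q).
  0.631·log₂(0.631/0.040) = 2.51111
  0.171·log₂(0.171/0.377) = -0.19504
  0.175·log₂(0.175/0.140) = 0.05634
  0.023·log₂(0.023/0.443) = -0.09815
D(P‖Q) = 2.2743 bits.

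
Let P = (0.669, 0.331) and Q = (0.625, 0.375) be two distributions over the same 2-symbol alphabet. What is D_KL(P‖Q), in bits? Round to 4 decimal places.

D(P‖Q) = Σ p·log₂(p/q).
  0.669·log₂(0.669/0.625) = 0.06566
  0.331·log₂(0.331/0.375) = -0.05960
D(P‖Q) = 0.0061 bits.

0.0061 bits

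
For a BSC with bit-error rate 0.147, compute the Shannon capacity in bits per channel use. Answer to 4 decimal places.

0.3977 bits

Binary symmetric channel: C = 1 − h₂(ε) where h₂ is the binary entropy function.
h₂(0.147) = −0.147·log₂0.147 − 0.853·log₂0.853 = 0.6023.
C = 1 − 0.6023 = 0.3977 bits per channel use.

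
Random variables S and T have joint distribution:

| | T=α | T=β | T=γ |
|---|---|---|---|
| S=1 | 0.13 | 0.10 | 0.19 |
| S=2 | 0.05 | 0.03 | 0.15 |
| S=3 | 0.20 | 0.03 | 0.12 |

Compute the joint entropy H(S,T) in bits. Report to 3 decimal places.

H(S,T) = −Σ p(x,y)·log₂ p(x,y) over all 9 cells.
  cell (1,α): −0.13·log₂0.13 = 0.3826
  cell (1,β): −0.10·log₂0.10 = 0.3322
  cell (1,γ): −0.19·log₂0.19 = 0.4552
  cell (2,α): −0.05·log₂0.05 = 0.2161
  cell (2,β): −0.03·log₂0.03 = 0.1518
  cell (2,γ): −0.15·log₂0.15 = 0.4105
  cell (3,α): −0.20·log₂0.20 = 0.4644
  cell (3,β): −0.03·log₂0.03 = 0.1518
  cell (3,γ): −0.12·log₂0.12 = 0.3671
Sum = 2.932 bits.

2.932 bits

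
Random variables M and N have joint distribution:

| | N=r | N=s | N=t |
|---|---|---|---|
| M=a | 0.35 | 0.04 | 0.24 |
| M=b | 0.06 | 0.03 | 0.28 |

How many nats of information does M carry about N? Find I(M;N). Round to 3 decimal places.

Marginals: p(M) = (0.6300, 0.3700), p(N) = (0.4100, 0.0700, 0.5200).
I(M;N) = Σ p(x,y)·ln[p(x,y)/(p(x)p(y))].
  (a,r): 0.35·ln(1.3550) = 0.1063
  (a,s): 0.04·ln(0.9070) = -0.0039
  (a,t): 0.24·ln(0.7326) = -0.0747
  (b,r): 0.06·ln(0.3955) = -0.0557
  (b,s): 0.03·ln(1.1583) = 0.0044
  (b,t): 0.28·ln(1.4553) = 0.1051
Sum = 0.082 nats.

0.082 nats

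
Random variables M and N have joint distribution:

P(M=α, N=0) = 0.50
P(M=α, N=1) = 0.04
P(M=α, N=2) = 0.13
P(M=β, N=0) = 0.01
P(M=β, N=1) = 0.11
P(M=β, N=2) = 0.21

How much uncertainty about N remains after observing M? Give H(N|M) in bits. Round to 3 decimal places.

Marginals: p(M) = (0.6700, 0.3300), p(N) = (0.5100, 0.1500, 0.3400).
H(N|M) = Σ p(M) · H(N|M=·).
  M=α: p=0.6700, H(N|M=α) = 1.0169
  M=β: p=0.3300, H(N|M=β) = 1.0961
Weighted sum = 1.043 bits.

1.043 bits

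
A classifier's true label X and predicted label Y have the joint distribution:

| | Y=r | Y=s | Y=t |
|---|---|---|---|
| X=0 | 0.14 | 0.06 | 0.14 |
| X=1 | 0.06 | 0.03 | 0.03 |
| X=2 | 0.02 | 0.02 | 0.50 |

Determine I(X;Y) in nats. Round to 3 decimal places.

0.197 nats

Marginals: p(X) = (0.3400, 0.1200, 0.5400), p(Y) = (0.2200, 0.1100, 0.6700).
I(X;Y) = H(X) + H(Y) − H(X,Y).
H(X) = 0.9540, H(Y) = 0.8442, H(X,Y) = 1.6016.
I(X;Y) = 0.9540 + 0.8442 − 1.6016 = 0.197 nats.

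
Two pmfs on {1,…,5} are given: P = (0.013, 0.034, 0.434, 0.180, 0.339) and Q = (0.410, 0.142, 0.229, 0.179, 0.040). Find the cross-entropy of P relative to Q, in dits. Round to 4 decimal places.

0.9201 dits

H(P,Q) = −Σ p·log₁₀ q.
  −0.013·log₁₀(0.410) = 0.00503
  −0.034·log₁₀(0.142) = 0.02882
  −0.434·log₁₀(0.229) = 0.27783
  −0.180·log₁₀(0.179) = 0.13449
  −0.339·log₁₀(0.040) = 0.47390
H(P,Q) = 0.9201 dits.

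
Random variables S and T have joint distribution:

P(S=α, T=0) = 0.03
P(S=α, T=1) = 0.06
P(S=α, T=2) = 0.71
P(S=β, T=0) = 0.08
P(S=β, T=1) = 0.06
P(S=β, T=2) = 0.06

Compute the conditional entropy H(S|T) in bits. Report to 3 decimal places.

0.517 bits

Chain rule: H(S|T) = H(S,T) − H(T).
Marginals: p(S) = (0.8000, 0.2000), p(T) = (0.1100, 0.1200, 0.7700).
H(S,T) = 1.5247 bits; H(T) = 1.0077 bits.
H(S|T) = 1.5247 − 1.0077 = 0.517 bits.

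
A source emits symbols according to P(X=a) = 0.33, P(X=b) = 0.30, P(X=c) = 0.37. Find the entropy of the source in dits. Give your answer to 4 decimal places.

H(X) = −Σ p·log₁₀ p.
  −(0.33)·log₁₀(0.33) = 0.15889
  −(0.30)·log₁₀(0.30) = 0.15686
  −(0.37)·log₁₀(0.37) = 0.15977
Sum: 0.15889 + 0.15686 + 0.15977 = 0.4755 dits.

0.4755 dits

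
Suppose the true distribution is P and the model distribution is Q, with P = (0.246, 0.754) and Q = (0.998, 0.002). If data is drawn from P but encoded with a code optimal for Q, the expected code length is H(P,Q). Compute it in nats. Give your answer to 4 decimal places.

4.6863 nats

H(P,Q) = −Σ p·ln q.
  −0.246·ln(0.998) = 0.00049
  −0.754·ln(0.002) = 4.68581
H(P,Q) = 4.6863 nats.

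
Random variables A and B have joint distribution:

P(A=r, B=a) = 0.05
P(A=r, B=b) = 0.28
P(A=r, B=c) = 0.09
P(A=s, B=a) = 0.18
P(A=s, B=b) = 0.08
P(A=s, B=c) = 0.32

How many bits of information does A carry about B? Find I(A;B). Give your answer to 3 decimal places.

Marginals: p(A) = (0.4200, 0.5800), p(B) = (0.2300, 0.3600, 0.4100).
I(A;B) = Σ p(x,y)·log₂[p(x,y)/(p(x)p(y))].
  (r,a): 0.05·log₂(0.5176) = -0.0475
  (r,b): 0.28·log₂(1.8519) = 0.2489
  (r,c): 0.09·log₂(0.5226) = -0.0842
  (s,a): 0.18·log₂(1.3493) = 0.0778
  (s,b): 0.08·log₂(0.3831) = -0.1107
  (s,c): 0.32·log₂(1.3457) = 0.1371
Sum = 0.221 bits.

0.221 bits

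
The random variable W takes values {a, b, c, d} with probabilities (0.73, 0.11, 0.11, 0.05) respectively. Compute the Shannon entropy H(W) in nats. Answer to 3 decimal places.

H(W) = −Σ p·ln p.
  −(0.73)·ln(0.73) = 0.2297
  −(0.11)·ln(0.11) = 0.2428
  −(0.11)·ln(0.11) = 0.2428
  −(0.05)·ln(0.05) = 0.1498
Sum: 0.2297 + 0.2428 + 0.2428 + 0.1498 = 0.865 nats.

0.865 nats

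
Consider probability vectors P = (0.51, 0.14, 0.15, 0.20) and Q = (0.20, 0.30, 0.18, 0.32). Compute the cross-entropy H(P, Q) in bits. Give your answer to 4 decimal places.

H(P,Q) = −Σ p·log₂ q.
  −0.51·log₂(0.20) = 1.18418
  −0.14·log₂(0.30) = 0.24318
  −0.15·log₂(0.18) = 0.37109
  −0.20·log₂(0.32) = 0.32877
H(P,Q) = 2.1272 bits.

2.1272 bits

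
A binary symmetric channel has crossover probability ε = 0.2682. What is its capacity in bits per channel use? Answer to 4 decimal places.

0.1611 bits

Binary symmetric channel: C = 1 − h₂(ε) where h₂ is the binary entropy function.
h₂(0.2682) = −0.2682·log₂0.2682 − 0.7318·log₂0.7318 = 0.8389.
C = 1 − 0.8389 = 0.1611 bits per channel use.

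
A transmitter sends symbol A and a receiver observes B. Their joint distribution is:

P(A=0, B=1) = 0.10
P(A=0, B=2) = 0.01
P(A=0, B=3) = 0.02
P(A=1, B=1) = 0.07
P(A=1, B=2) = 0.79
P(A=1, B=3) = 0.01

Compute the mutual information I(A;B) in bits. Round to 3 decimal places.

Marginals: p(A) = (0.1300, 0.8700), p(B) = (0.1700, 0.8000, 0.0300).
I(A;B) = H(A) + H(B) − H(A,B).
H(A) = 0.5574, H(B) = 0.8439, H(A,B) = 1.1152.
I(A;B) = 0.5574 + 0.8439 − 1.1152 = 0.286 bits.

0.286 bits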